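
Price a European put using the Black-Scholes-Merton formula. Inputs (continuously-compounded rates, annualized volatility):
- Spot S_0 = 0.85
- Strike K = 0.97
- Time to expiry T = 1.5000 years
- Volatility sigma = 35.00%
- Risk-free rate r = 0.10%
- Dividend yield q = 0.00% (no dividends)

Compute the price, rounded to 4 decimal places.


Answer: Price = 0.2206

Derivation:
d1 = (ln(S/K) + (r - q + 0.5*sigma^2) * T) / (sigma * sqrt(T)) = -0.09024555
d2 = d1 - sigma * sqrt(T) = -0.51890626
exp(-rT) = 0.99850112; exp(-qT) = 1.00000000
P = K * exp(-rT) * N(-d2) - S_0 * exp(-qT) * N(-d1)
N(-d1) = 0.53595396; N(-d2) = 0.69808694
P = 0.9700 * 0.99850112 * 0.69808694 - 0.8500 * 1.00000000 * 0.53595396 = 0.2206


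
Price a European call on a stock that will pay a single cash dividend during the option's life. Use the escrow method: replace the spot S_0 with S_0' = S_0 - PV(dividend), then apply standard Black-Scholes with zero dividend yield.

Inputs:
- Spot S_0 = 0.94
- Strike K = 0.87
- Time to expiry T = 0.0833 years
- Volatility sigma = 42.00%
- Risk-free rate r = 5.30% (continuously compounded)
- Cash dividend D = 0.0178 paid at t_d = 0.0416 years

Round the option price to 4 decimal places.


PV(D) = D * exp(-r * t_d) = 0.0178 * 0.99779763 = 0.01776080
S_0' = S_0 - PV(D) = 0.9400 - 0.01776080 = 0.92223920
d1 = (ln(S_0'/K) + (r + sigma^2/2)*T) / (sigma*sqrt(T)) = 0.57807110
d2 = d1 - sigma*sqrt(T) = 0.45685179
exp(-rT) = 0.99559483
N(d1) = 0.71839194; N(d2) = 0.67611121
C = S_0' * N(d1) - K * exp(-rT) * N(d2) = 0.92223920 * 0.71839194 - 0.8700 * 0.99559483 * 0.67611121 = 0.0769

Answer: Price = 0.0769


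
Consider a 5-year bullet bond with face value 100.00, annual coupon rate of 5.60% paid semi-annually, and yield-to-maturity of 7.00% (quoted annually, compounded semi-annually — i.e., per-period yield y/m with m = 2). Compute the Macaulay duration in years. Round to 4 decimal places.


Answer: Macaulay duration = 4.4086 years

Derivation:
Coupon per period c = face * coupon_rate / m = 2.800000
Periods per year m = 2; per-period yield y/m = 0.035000
Number of cashflows N = 10
Cashflows (t years, CF_t, discount factor 1/(1+y/m)^(m*t), PV):
  t = 0.5000: CF_t = 2.800000, DF = 0.966184, PV = 2.705314
  t = 1.0000: CF_t = 2.800000, DF = 0.933511, PV = 2.613830
  t = 1.5000: CF_t = 2.800000, DF = 0.901943, PV = 2.525440
  t = 2.0000: CF_t = 2.800000, DF = 0.871442, PV = 2.440038
  t = 2.5000: CF_t = 2.800000, DF = 0.841973, PV = 2.357525
  t = 3.0000: CF_t = 2.800000, DF = 0.813501, PV = 2.277802
  t = 3.5000: CF_t = 2.800000, DF = 0.785991, PV = 2.200775
  t = 4.0000: CF_t = 2.800000, DF = 0.759412, PV = 2.126352
  t = 4.5000: CF_t = 2.800000, DF = 0.733731, PV = 2.054447
  t = 5.0000: CF_t = 102.800000, DF = 0.708919, PV = 72.876854
Price P = sum_t PV_t = 94.178376
Macaulay numerator sum_t t * PV_t:
  t * PV_t at t = 0.5000: 1.352657
  t * PV_t at t = 1.0000: 2.613830
  t * PV_t at t = 1.5000: 3.788159
  t * PV_t at t = 2.0000: 4.880076
  t * PV_t at t = 2.5000: 5.893812
  t * PV_t at t = 3.0000: 6.833405
  t * PV_t at t = 3.5000: 7.702711
  t * PV_t at t = 4.0000: 8.505409
  t * PV_t at t = 4.5000: 9.245010
  t * PV_t at t = 5.0000: 364.384270
Macaulay duration D = (sum_t t * PV_t) / P = 415.199342 / 94.178376 = 4.408648


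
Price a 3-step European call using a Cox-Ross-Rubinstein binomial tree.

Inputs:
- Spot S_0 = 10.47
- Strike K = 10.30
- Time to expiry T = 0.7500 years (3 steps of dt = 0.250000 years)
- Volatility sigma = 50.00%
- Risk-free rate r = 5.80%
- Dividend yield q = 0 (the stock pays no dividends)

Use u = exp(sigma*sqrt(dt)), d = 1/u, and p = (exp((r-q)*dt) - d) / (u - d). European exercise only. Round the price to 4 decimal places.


dt = T/N = 0.250000
u = exp(sigma*sqrt(dt)) = 1.284025; d = 1/u = 0.778801
p = (exp((r-q)*dt) - d) / (u - d) = 0.466733
Discount per step: exp(-r*dt) = 0.985605
Stock lattice S(k, i) with i counting down-moves:
  k=0: S(0,0) = 10.4700
  k=1: S(1,0) = 13.4437; S(1,1) = 8.1540
  k=2: S(2,0) = 17.2621; S(2,1) = 10.4700; S(2,2) = 6.3504
  k=3: S(3,0) = 22.1650; S(3,1) = 13.4437; S(3,2) = 8.1540; S(3,3) = 4.9457
Terminal payoffs V(N, i) = max(S_T - K, 0):
  V(3,0) = 11.864990; V(3,1) = 3.143746; V(3,2) = 0.000000; V(3,3) = 0.000000
Backward induction: V(k, i) = exp(-r*dt) * [p * V(k+1, i) + (1-p) * V(k+1, i+1)].
  V(2,0) = exp(-r*dt) * [p*11.864990 + (1-p)*3.143746] = 7.110384
  V(2,1) = exp(-r*dt) * [p*3.143746 + (1-p)*0.000000] = 1.446167
  V(2,2) = exp(-r*dt) * [p*0.000000 + (1-p)*0.000000] = 0.000000
  V(1,0) = exp(-r*dt) * [p*7.110384 + (1-p)*1.446167] = 4.030967
  V(1,1) = exp(-r*dt) * [p*1.446167 + (1-p)*0.000000] = 0.665257
  V(0,0) = exp(-r*dt) * [p*4.030967 + (1-p)*0.665257] = 2.203954

Answer: Price = V(0,0) = 2.2040


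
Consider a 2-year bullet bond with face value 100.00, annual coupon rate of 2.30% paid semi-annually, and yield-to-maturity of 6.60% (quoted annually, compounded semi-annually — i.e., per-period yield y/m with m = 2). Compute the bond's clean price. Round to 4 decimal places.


Answer: Price = 92.0652

Derivation:
Coupon per period c = face * coupon_rate / m = 1.150000
Periods per year m = 2; per-period yield y/m = 0.033000
Number of cashflows N = 4
Cashflows (t years, CF_t, discount factor 1/(1+y/m)^(m*t), PV):
  t = 0.5000: CF_t = 1.150000, DF = 0.968054, PV = 1.113262
  t = 1.0000: CF_t = 1.150000, DF = 0.937129, PV = 1.077698
  t = 1.5000: CF_t = 1.150000, DF = 0.907192, PV = 1.043270
  t = 2.0000: CF_t = 101.150000, DF = 0.878211, PV = 88.831010
Price P = sum_t PV_t = 92.065241


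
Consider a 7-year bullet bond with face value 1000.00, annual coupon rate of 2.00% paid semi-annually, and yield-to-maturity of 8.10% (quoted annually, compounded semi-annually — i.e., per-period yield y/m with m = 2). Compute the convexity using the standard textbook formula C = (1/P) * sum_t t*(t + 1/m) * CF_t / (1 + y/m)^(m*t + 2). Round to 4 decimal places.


Answer: Convexity = 43.4752

Derivation:
Coupon per period c = face * coupon_rate / m = 10.000000
Periods per year m = 2; per-period yield y/m = 0.040500
Number of cashflows N = 14
Cashflows (t years, CF_t, discount factor 1/(1+y/m)^(m*t), PV):
  t = 0.5000: CF_t = 10.000000, DF = 0.961076, PV = 9.610764
  t = 1.0000: CF_t = 10.000000, DF = 0.923668, PV = 9.236679
  t = 1.5000: CF_t = 10.000000, DF = 0.887715, PV = 8.877154
  t = 2.0000: CF_t = 10.000000, DF = 0.853162, PV = 8.531623
  t = 2.5000: CF_t = 10.000000, DF = 0.819954, PV = 8.199542
  t = 3.0000: CF_t = 10.000000, DF = 0.788039, PV = 7.880386
  t = 3.5000: CF_t = 10.000000, DF = 0.757365, PV = 7.573653
  t = 4.0000: CF_t = 10.000000, DF = 0.727886, PV = 7.278859
  t = 4.5000: CF_t = 10.000000, DF = 0.699554, PV = 6.995540
  t = 5.0000: CF_t = 10.000000, DF = 0.672325, PV = 6.723248
  t = 5.5000: CF_t = 10.000000, DF = 0.646156, PV = 6.461555
  t = 6.0000: CF_t = 10.000000, DF = 0.621005, PV = 6.210048
  t = 6.5000: CF_t = 10.000000, DF = 0.596833, PV = 5.968331
  t = 7.0000: CF_t = 1010.000000, DF = 0.573602, PV = 579.338233
Price P = sum_t PV_t = 678.885615
Convexity numerator sum_t t*(t + 1/m) * CF_t / (1+y/m)^(m*t + 2):
  t = 0.5000: term = 4.438577
  t = 1.0000: term = 12.797435
  t = 1.5000: term = 24.598625
  t = 2.0000: term = 39.401930
  t = 2.5000: term = 56.802398
  t = 3.0000: term = 76.428022
  t = 3.5000: term = 97.937559
  t = 4.0000: term = 121.018470
  t = 4.5000: term = 145.384996
  t = 5.0000: term = 170.776331
  t = 5.5000: term = 196.954923
  t = 6.0000: term = 223.704862
  t = 6.5000: term = 250.830376
  t = 7.0000: term = 28093.595461
Convexity = (1/P) * sum = 29514.669965 / 678.885615 = 43.475174


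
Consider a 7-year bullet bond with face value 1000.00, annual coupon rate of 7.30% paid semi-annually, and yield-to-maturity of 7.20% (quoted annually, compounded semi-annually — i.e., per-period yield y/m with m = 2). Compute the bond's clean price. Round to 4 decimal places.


Answer: Price = 1005.4238

Derivation:
Coupon per period c = face * coupon_rate / m = 36.500000
Periods per year m = 2; per-period yield y/m = 0.036000
Number of cashflows N = 14
Cashflows (t years, CF_t, discount factor 1/(1+y/m)^(m*t), PV):
  t = 0.5000: CF_t = 36.500000, DF = 0.965251, PV = 35.231660
  t = 1.0000: CF_t = 36.500000, DF = 0.931709, PV = 34.007394
  t = 1.5000: CF_t = 36.500000, DF = 0.899333, PV = 32.825670
  t = 2.0000: CF_t = 36.500000, DF = 0.868082, PV = 31.685010
  t = 2.5000: CF_t = 36.500000, DF = 0.837917, PV = 30.583986
  t = 3.0000: CF_t = 36.500000, DF = 0.808801, PV = 29.521222
  t = 3.5000: CF_t = 36.500000, DF = 0.780696, PV = 28.495388
  t = 4.0000: CF_t = 36.500000, DF = 0.753567, PV = 27.505201
  t = 4.5000: CF_t = 36.500000, DF = 0.727381, PV = 26.549422
  t = 5.0000: CF_t = 36.500000, DF = 0.702106, PV = 25.626855
  t = 5.5000: CF_t = 36.500000, DF = 0.677708, PV = 24.736346
  t = 6.0000: CF_t = 36.500000, DF = 0.654158, PV = 23.876782
  t = 6.5000: CF_t = 36.500000, DF = 0.631427, PV = 23.047087
  t = 7.0000: CF_t = 1036.500000, DF = 0.609486, PV = 631.731788
Price P = sum_t PV_t = 1005.423812


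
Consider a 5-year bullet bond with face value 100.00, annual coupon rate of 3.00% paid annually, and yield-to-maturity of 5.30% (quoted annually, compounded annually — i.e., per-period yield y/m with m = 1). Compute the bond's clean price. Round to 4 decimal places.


Coupon per period c = face * coupon_rate / m = 3.000000
Periods per year m = 1; per-period yield y/m = 0.053000
Number of cashflows N = 5
Cashflows (t years, CF_t, discount factor 1/(1+y/m)^(m*t), PV):
  t = 1.0000: CF_t = 3.000000, DF = 0.949668, PV = 2.849003
  t = 2.0000: CF_t = 3.000000, DF = 0.901869, PV = 2.705606
  t = 3.0000: CF_t = 3.000000, DF = 0.856475, PV = 2.569426
  t = 4.0000: CF_t = 3.000000, DF = 0.813367, PV = 2.440101
  t = 5.0000: CF_t = 103.000000, DF = 0.772428, PV = 79.560109
Price P = sum_t PV_t = 90.124244

Answer: Price = 90.1242


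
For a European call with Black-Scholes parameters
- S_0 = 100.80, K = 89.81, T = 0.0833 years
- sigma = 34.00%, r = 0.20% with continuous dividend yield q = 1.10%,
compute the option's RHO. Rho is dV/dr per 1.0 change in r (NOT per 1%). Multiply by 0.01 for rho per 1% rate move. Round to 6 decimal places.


Answer: Rho = 6.496933

Derivation:
d1 = 1.2178454379; d2 = 1.1197155240
phi(d1) = 0.1900415990; exp(-qT) = 0.9990841197; exp(-rT) = 0.9998334139
N(d2) = 0.8685824962
Rho = K*T*exp(-rT)*N(d2) = 89.8100 * 0.0833 * 0.9998334139 * 0.8685824962 = 6.496933


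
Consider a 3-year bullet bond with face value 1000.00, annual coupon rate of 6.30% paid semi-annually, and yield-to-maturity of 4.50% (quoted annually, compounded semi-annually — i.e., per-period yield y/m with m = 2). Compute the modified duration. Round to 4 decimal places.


Coupon per period c = face * coupon_rate / m = 31.500000
Periods per year m = 2; per-period yield y/m = 0.022500
Number of cashflows N = 6
Cashflows (t years, CF_t, discount factor 1/(1+y/m)^(m*t), PV):
  t = 0.5000: CF_t = 31.500000, DF = 0.977995, PV = 30.806846
  t = 1.0000: CF_t = 31.500000, DF = 0.956474, PV = 30.128945
  t = 1.5000: CF_t = 31.500000, DF = 0.935427, PV = 29.465961
  t = 2.0000: CF_t = 31.500000, DF = 0.914843, PV = 28.817565
  t = 2.5000: CF_t = 31.500000, DF = 0.894712, PV = 28.183438
  t = 3.0000: CF_t = 1031.500000, DF = 0.875024, PV = 902.587537
Price P = sum_t PV_t = 1049.990291
First compute Macaulay numerator sum_t t * PV_t:
  t * PV_t at t = 0.5000: 15.403423
  t * PV_t at t = 1.0000: 30.128945
  t * PV_t at t = 1.5000: 44.198941
  t * PV_t at t = 2.0000: 57.635131
  t * PV_t at t = 2.5000: 70.458595
  t * PV_t at t = 3.0000: 2707.762610
Macaulay duration D = 2925.587644 / 1049.990291 = 2.786300
Modified duration = D / (1 + y/m) = 2.786300 / (1 + 0.022500) = 2.724987

Answer: Modified duration = 2.7250


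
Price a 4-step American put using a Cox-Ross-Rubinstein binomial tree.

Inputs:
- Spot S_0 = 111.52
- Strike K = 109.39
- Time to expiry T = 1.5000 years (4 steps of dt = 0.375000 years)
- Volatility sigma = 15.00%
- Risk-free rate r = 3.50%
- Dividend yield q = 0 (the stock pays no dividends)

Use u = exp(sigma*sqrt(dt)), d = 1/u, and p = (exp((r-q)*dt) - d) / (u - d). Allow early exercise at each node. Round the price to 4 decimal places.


Answer: Price = V(0,0) = 4.9328

Derivation:
dt = T/N = 0.375000
u = exp(sigma*sqrt(dt)) = 1.096207; d = 1/u = 0.912237
p = (exp((r-q)*dt) - d) / (u - d) = 0.548865
Discount per step: exp(-r*dt) = 0.986961
Stock lattice S(k, i) with i counting down-moves:
  k=0: S(0,0) = 111.5200
  k=1: S(1,0) = 122.2490; S(1,1) = 101.7326
  k=2: S(2,0) = 134.0102; S(2,1) = 111.5200; S(2,2) = 92.8042
  k=3: S(3,0) = 146.9029; S(3,1) = 122.2490; S(3,2) = 101.7326; S(3,3) = 84.6594
  k=4: S(4,0) = 161.0359; S(4,1) = 134.0102; S(4,2) = 111.5200; S(4,3) = 92.8042; S(4,4) = 77.2294
Terminal payoffs V(N, i) = max(K - S_T, 0):
  V(4,0) = 0.000000; V(4,1) = 0.000000; V(4,2) = 0.000000; V(4,3) = 16.585770; V(4,4) = 32.160579
Backward induction: V(k, i) = exp(-r*dt) * [p * V(k+1, i) + (1-p) * V(k+1, i+1)]; then take max(V_cont, immediate exercise) for American.
  V(3,0) = exp(-r*dt) * [p*0.000000 + (1-p)*0.000000] = 0.000000; exercise = 0.000000; V(3,0) = max -> 0.000000
  V(3,1) = exp(-r*dt) * [p*0.000000 + (1-p)*0.000000] = 0.000000; exercise = 0.000000; V(3,1) = max -> 0.000000
  V(3,2) = exp(-r*dt) * [p*0.000000 + (1-p)*16.585770] = 7.384848; exercise = 7.657372; V(3,2) = max -> 7.657372
  V(3,3) = exp(-r*dt) * [p*16.585770 + (1-p)*32.160579] = 23.304220; exercise = 24.730583; V(3,3) = max -> 24.730583
  V(2,0) = exp(-r*dt) * [p*0.000000 + (1-p)*0.000000] = 0.000000; exercise = 0.000000; V(2,0) = max -> 0.000000
  V(2,1) = exp(-r*dt) * [p*0.000000 + (1-p)*7.657372] = 3.409460; exercise = 0.000000; V(2,1) = max -> 3.409460
  V(2,2) = exp(-r*dt) * [p*7.657372 + (1-p)*24.730583] = 15.159408; exercise = 16.585770; V(2,2) = max -> 16.585770
  V(1,0) = exp(-r*dt) * [p*0.000000 + (1-p)*3.409460] = 1.518069; exercise = 0.000000; V(1,0) = max -> 1.518069
  V(1,1) = exp(-r*dt) * [p*3.409460 + (1-p)*16.585770] = 9.231783; exercise = 7.657372; V(1,1) = max -> 9.231783
  V(0,0) = exp(-r*dt) * [p*1.518069 + (1-p)*9.231783] = 4.932822; exercise = 0.000000; V(0,0) = max -> 4.932822


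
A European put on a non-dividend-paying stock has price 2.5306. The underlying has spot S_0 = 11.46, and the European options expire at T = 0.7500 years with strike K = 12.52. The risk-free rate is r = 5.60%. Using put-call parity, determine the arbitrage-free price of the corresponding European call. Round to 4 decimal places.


Put-call parity: C - P = S_0 * exp(-qT) - K * exp(-rT).
S_0 * exp(-qT) = 11.4600 * 1.00000000 = 11.46000000
K * exp(-rT) = 12.5200 * 0.95886978 = 12.00504965
C = P + S*exp(-qT) - K*exp(-rT)
C = 2.5306 + 11.46000000 - 12.00504965 = 1.9856

Answer: Call price = 1.9856


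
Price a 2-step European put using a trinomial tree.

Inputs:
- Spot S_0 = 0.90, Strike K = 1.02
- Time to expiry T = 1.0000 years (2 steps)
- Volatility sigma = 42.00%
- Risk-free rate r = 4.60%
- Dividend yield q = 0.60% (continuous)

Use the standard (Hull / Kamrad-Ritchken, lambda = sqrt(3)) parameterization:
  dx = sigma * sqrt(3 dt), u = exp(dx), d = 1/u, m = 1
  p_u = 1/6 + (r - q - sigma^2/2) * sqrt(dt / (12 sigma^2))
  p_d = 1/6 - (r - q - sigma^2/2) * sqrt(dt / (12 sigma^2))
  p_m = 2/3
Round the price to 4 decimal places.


Answer: Price = V(0,0) = 0.1979

Derivation:
dt = T/N = 0.500000; dx = sigma*sqrt(3*dt) = 0.514393
u = exp(dx) = 1.672623; d = 1/u = 0.597863
p_u = 0.143241, p_m = 0.666667, p_d = 0.190092
Discount per step: exp(-r*dt) = 0.977262
Stock lattice S(k, j) with j the centered position index:
  k=0: S(0,+0) = 0.9000
  k=1: S(1,-1) = 0.5381; S(1,+0) = 0.9000; S(1,+1) = 1.5054
  k=2: S(2,-2) = 0.3217; S(2,-1) = 0.5381; S(2,+0) = 0.9000; S(2,+1) = 1.5054; S(2,+2) = 2.5179
Terminal payoffs V(N, j) = max(K - S_T, 0):
  V(2,-2) = 0.698303; V(2,-1) = 0.481923; V(2,+0) = 0.120000; V(2,+1) = 0.000000; V(2,+2) = 0.000000
Backward induction: V(k, j) = exp(-r*dt) * [p_u * V(k+1, j+1) + p_m * V(k+1, j) + p_d * V(k+1, j-1)]
  V(1,-1) = exp(-r*dt) * [p_u*0.120000 + p_m*0.481923 + p_d*0.698303] = 0.460499
  V(1,+0) = exp(-r*dt) * [p_u*0.000000 + p_m*0.120000 + p_d*0.481923] = 0.167708
  V(1,+1) = exp(-r*dt) * [p_u*0.000000 + p_m*0.000000 + p_d*0.120000] = 0.022292
  V(0,+0) = exp(-r*dt) * [p_u*0.022292 + p_m*0.167708 + p_d*0.460499] = 0.197931


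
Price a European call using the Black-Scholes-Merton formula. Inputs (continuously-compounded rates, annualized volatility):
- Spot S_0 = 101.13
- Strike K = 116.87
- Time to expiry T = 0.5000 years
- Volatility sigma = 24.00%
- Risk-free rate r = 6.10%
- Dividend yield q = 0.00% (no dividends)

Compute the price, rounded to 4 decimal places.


Answer: Price = 2.7130

Derivation:
d1 = (ln(S/K) + (r - q + 0.5*sigma^2) * T) / (sigma * sqrt(T)) = -0.58781426
d2 = d1 - sigma * sqrt(T) = -0.75751989
exp(-rT) = 0.96996043; exp(-qT) = 1.00000000
C = S_0 * exp(-qT) * N(d1) - K * exp(-rT) * N(d2)
N(d1) = 0.27832849; N(d2) = 0.22436923
C = 101.1300 * 1.00000000 * 0.27832849 - 116.8700 * 0.96996043 * 0.22436923 = 2.7130


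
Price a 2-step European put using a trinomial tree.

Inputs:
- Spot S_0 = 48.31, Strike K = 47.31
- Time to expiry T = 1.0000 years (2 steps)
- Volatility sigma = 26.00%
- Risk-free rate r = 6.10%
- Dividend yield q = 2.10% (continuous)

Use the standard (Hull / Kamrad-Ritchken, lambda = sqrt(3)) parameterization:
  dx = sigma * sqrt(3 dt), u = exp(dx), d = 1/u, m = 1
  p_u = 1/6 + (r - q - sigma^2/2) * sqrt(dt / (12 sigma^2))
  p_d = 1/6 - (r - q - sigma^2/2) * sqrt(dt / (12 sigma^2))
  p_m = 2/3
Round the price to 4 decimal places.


dt = T/N = 0.500000; dx = sigma*sqrt(3*dt) = 0.318434
u = exp(dx) = 1.374972; d = 1/u = 0.727287
p_u = 0.171534, p_m = 0.666667, p_d = 0.161799
Discount per step: exp(-r*dt) = 0.969960
Stock lattice S(k, j) with j the centered position index:
  k=0: S(0,+0) = 48.3100
  k=1: S(1,-1) = 35.1353; S(1,+0) = 48.3100; S(1,+1) = 66.4249
  k=2: S(2,-2) = 25.5534; S(2,-1) = 35.1353; S(2,+0) = 48.3100; S(2,+1) = 66.4249; S(2,+2) = 91.3324
Terminal payoffs V(N, j) = max(K - S_T, 0):
  V(2,-2) = 21.756578; V(2,-1) = 12.174750; V(2,+0) = 0.000000; V(2,+1) = 0.000000; V(2,+2) = 0.000000
Backward induction: V(k, j) = exp(-r*dt) * [p_u * V(k+1, j+1) + p_m * V(k+1, j) + p_d * V(k+1, j-1)]
  V(1,-1) = exp(-r*dt) * [p_u*0.000000 + p_m*12.174750 + p_d*21.756578] = 11.287133
  V(1,+0) = exp(-r*dt) * [p_u*0.000000 + p_m*0.000000 + p_d*12.174750] = 1.910690
  V(1,+1) = exp(-r*dt) * [p_u*0.000000 + p_m*0.000000 + p_d*0.000000] = 0.000000
  V(0,+0) = exp(-r*dt) * [p_u*0.000000 + p_m*1.910690 + p_d*11.287133] = 3.006917

Answer: Price = V(0,0) = 3.0069


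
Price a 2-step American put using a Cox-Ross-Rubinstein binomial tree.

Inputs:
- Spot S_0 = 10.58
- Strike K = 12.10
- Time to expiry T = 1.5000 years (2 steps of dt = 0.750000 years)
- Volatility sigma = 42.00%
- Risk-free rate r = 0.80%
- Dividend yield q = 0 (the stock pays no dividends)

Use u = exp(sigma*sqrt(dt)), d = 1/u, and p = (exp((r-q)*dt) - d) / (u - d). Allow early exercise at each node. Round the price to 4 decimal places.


Answer: Price = V(0,0) = 3.1104

Derivation:
dt = T/N = 0.750000
u = exp(sigma*sqrt(dt)) = 1.438687; d = 1/u = 0.695078
p = (exp((r-q)*dt) - d) / (u - d) = 0.418150
Discount per step: exp(-r*dt) = 0.994018
Stock lattice S(k, i) with i counting down-moves:
  k=0: S(0,0) = 10.5800
  k=1: S(1,0) = 15.2213; S(1,1) = 7.3539
  k=2: S(2,0) = 21.8987; S(2,1) = 10.5800; S(2,2) = 5.1116
Terminal payoffs V(N, i) = max(K - S_T, 0):
  V(2,0) = 0.000000; V(2,1) = 1.520000; V(2,2) = 6.988443
Backward induction: V(k, i) = exp(-r*dt) * [p * V(k+1, i) + (1-p) * V(k+1, i+1)]; then take max(V_cont, immediate exercise) for American.
  V(1,0) = exp(-r*dt) * [p*0.000000 + (1-p)*1.520000] = 0.879122; exercise = 0.000000; V(1,0) = max -> 0.879122
  V(1,1) = exp(-r*dt) * [p*1.520000 + (1-p)*6.988443] = 4.673688; exercise = 4.746071; V(1,1) = max -> 4.746071
  V(0,0) = exp(-r*dt) * [p*0.879122 + (1-p)*4.746071] = 3.110388; exercise = 1.520000; V(0,0) = max -> 3.110388


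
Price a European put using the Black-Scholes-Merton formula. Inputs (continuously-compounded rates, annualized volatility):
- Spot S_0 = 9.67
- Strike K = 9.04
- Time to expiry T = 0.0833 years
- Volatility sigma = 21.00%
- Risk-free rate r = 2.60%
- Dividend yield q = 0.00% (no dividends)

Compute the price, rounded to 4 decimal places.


Answer: Price = 0.0353

Derivation:
d1 = (ln(S/K) + (r - q + 0.5*sigma^2) * T) / (sigma * sqrt(T)) = 1.17756326
d2 = d1 - sigma * sqrt(T) = 1.11695360
exp(-rT) = 0.99783654; exp(-qT) = 1.00000000
P = K * exp(-rT) * N(-d2) - S_0 * exp(-qT) * N(-d1)
N(-d1) = 0.11948538; N(-d2) = 0.13200708
P = 9.0400 * 0.99783654 * 0.13200708 - 9.6700 * 1.00000000 * 0.11948538 = 0.0353


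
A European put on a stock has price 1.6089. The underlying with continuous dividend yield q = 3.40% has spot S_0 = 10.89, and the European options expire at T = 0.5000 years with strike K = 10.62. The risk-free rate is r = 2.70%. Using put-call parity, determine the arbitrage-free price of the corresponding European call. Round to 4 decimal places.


Answer: Call price = 1.8377

Derivation:
Put-call parity: C - P = S_0 * exp(-qT) - K * exp(-rT).
S_0 * exp(-qT) = 10.8900 * 0.98314368 = 10.70643473
K * exp(-rT) = 10.6200 * 0.98659072 = 10.47759341
C = P + S*exp(-qT) - K*exp(-rT)
C = 1.6089 + 10.70643473 - 10.47759341 = 1.8377


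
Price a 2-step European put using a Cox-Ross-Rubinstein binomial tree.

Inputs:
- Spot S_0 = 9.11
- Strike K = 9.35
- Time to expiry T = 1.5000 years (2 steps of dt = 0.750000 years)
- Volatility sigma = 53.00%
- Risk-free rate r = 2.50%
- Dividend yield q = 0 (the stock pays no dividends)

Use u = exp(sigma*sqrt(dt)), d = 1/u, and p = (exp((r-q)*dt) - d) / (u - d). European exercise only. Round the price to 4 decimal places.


Answer: Price = V(0,0) = 2.0455

Derivation:
dt = T/N = 0.750000
u = exp(sigma*sqrt(dt)) = 1.582480; d = 1/u = 0.631919
p = (exp((r-q)*dt) - d) / (u - d) = 0.407136
Discount per step: exp(-r*dt) = 0.981425
Stock lattice S(k, i) with i counting down-moves:
  k=0: S(0,0) = 9.1100
  k=1: S(1,0) = 14.4164; S(1,1) = 5.7568
  k=2: S(2,0) = 22.8137; S(2,1) = 9.1100; S(2,2) = 3.6378
Terminal payoffs V(N, i) = max(K - S_T, 0):
  V(2,0) = 0.000000; V(2,1) = 0.240000; V(2,2) = 5.712176
Backward induction: V(k, i) = exp(-r*dt) * [p * V(k+1, i) + (1-p) * V(k+1, i+1)].
  V(1,0) = exp(-r*dt) * [p*0.000000 + (1-p)*0.240000] = 0.139644
  V(1,1) = exp(-r*dt) * [p*0.240000 + (1-p)*5.712176] = 3.419535
  V(0,0) = exp(-r*dt) * [p*0.139644 + (1-p)*3.419535] = 2.045460


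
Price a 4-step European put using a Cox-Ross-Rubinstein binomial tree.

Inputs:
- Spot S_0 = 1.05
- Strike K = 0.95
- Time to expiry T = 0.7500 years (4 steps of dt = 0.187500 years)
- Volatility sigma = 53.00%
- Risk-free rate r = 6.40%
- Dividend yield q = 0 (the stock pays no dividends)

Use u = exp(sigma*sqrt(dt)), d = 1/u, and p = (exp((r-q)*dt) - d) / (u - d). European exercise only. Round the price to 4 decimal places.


dt = T/N = 0.187500
u = exp(sigma*sqrt(dt)) = 1.257967; d = 1/u = 0.794934
p = (exp((r-q)*dt) - d) / (u - d) = 0.468949
Discount per step: exp(-r*dt) = 0.988072
Stock lattice S(k, i) with i counting down-moves:
  k=0: S(0,0) = 1.0500
  k=1: S(1,0) = 1.3209; S(1,1) = 0.8347
  k=2: S(2,0) = 1.6616; S(2,1) = 1.0500; S(2,2) = 0.6635
  k=3: S(3,0) = 2.0902; S(3,1) = 1.3209; S(3,2) = 0.8347; S(3,3) = 0.5275
  k=4: S(4,0) = 2.6295; S(4,1) = 1.6616; S(4,2) = 1.0500; S(4,3) = 0.6635; S(4,4) = 0.4193
Terminal payoffs V(N, i) = max(K - S_T, 0):
  V(4,0) = 0.000000; V(4,1) = 0.000000; V(4,2) = 0.000000; V(4,3) = 0.286485; V(4,4) = 0.530712
Backward induction: V(k, i) = exp(-r*dt) * [p * V(k+1, i) + (1-p) * V(k+1, i+1)].
  V(3,0) = exp(-r*dt) * [p*0.000000 + (1-p)*0.000000] = 0.000000
  V(3,1) = exp(-r*dt) * [p*0.000000 + (1-p)*0.000000] = 0.000000
  V(3,2) = exp(-r*dt) * [p*0.000000 + (1-p)*0.286485] = 0.150323
  V(3,3) = exp(-r*dt) * [p*0.286485 + (1-p)*0.530712] = 0.411218
  V(2,0) = exp(-r*dt) * [p*0.000000 + (1-p)*0.000000] = 0.000000
  V(2,1) = exp(-r*dt) * [p*0.000000 + (1-p)*0.150323] = 0.078877
  V(2,2) = exp(-r*dt) * [p*0.150323 + (1-p)*0.411218] = 0.285426
  V(1,0) = exp(-r*dt) * [p*0.000000 + (1-p)*0.078877] = 0.041388
  V(1,1) = exp(-r*dt) * [p*0.078877 + (1-p)*0.285426] = 0.186316
  V(0,0) = exp(-r*dt) * [p*0.041388 + (1-p)*0.186316] = 0.116941

Answer: Price = V(0,0) = 0.1169


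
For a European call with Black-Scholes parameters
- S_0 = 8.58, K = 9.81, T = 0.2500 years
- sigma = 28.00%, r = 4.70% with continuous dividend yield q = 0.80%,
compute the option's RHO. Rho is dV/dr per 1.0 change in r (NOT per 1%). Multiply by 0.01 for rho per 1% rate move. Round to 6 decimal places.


Answer: Rho = 0.410151

Derivation:
d1 = -0.8172740006; d2 = -0.9572740006
phi(d1) = 0.2856731570; exp(-qT) = 0.9980019987; exp(-rT) = 0.9883187617
N(d2) = 0.1692144873
Rho = K*T*exp(-rT)*N(d2) = 9.8100 * 0.2500 * 0.9883187617 * 0.1692144873 = 0.410151


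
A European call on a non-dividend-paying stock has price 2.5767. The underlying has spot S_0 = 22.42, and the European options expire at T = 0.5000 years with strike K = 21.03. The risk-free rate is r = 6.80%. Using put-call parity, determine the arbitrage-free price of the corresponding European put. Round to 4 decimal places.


Answer: Put price = 0.4837

Derivation:
Put-call parity: C - P = S_0 * exp(-qT) - K * exp(-rT).
S_0 * exp(-qT) = 22.4200 * 1.00000000 = 22.42000000
K * exp(-rT) = 21.0300 * 0.96657150 = 20.32699874
P = C - S*exp(-qT) + K*exp(-rT)
P = 2.5767 - 22.42000000 + 20.32699874 = 0.4837


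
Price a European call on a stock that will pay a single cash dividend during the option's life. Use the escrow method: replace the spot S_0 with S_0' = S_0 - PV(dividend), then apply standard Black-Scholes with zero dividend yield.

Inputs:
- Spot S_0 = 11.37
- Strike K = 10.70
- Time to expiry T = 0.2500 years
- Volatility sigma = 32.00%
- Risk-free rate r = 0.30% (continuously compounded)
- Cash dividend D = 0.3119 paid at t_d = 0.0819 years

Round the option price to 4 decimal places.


PV(D) = D * exp(-r * t_d) = 0.3119 * 0.99975433 = 0.31182338
S_0' = S_0 - PV(D) = 11.3700 - 0.31182338 = 11.05817662
d1 = (ln(S_0'/K) + (r + sigma^2/2)*T) / (sigma*sqrt(T)) = 0.29047737
d2 = d1 - sigma*sqrt(T) = 0.13047737
exp(-rT) = 0.99925028
N(d1) = 0.61427447; N(d2) = 0.55190562
C = S_0' * N(d1) - K * exp(-rT) * N(d2) = 11.05817662 * 0.61427447 - 10.7000 * 0.99925028 * 0.55190562 = 0.8918

Answer: Price = 0.8918


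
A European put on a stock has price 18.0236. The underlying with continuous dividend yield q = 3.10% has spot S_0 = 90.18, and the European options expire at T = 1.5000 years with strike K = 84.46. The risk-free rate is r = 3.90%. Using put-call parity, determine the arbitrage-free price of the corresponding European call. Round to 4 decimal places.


Put-call parity: C - P = S_0 * exp(-qT) - K * exp(-rT).
S_0 * exp(-qT) = 90.1800 * 0.95456456 = 86.08263207
K * exp(-rT) = 84.4600 * 0.94317824 = 79.66083418
C = P + S*exp(-qT) - K*exp(-rT)
C = 18.0236 + 86.08263207 - 79.66083418 = 24.4454

Answer: Call price = 24.4454


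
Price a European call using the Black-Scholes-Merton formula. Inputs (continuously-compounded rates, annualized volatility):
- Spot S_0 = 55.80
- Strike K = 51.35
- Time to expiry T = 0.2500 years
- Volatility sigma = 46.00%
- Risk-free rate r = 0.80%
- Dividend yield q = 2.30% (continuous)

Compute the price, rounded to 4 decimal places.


d1 = (ln(S/K) + (r - q + 0.5*sigma^2) * T) / (sigma * sqrt(T)) = 0.46003884
d2 = d1 - sigma * sqrt(T) = 0.23003884
exp(-rT) = 0.99800200; exp(-qT) = 0.99426650
C = S_0 * exp(-qT) * N(d1) - K * exp(-rT) * N(d2)
N(d1) = 0.67725583; N(d2) = 0.59096921
C = 55.8000 * 0.99426650 * 0.67725583 - 51.3500 * 0.99800200 * 0.59096921 = 7.2886

Answer: Price = 7.2886


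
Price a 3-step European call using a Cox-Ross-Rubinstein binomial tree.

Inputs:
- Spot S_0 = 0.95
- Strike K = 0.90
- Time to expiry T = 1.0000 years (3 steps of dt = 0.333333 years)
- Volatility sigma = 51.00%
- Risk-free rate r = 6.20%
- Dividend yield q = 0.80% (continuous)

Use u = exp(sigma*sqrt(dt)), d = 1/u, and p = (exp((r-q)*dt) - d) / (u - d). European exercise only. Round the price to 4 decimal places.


Answer: Price = V(0,0) = 0.2458

Derivation:
dt = T/N = 0.333333
u = exp(sigma*sqrt(dt)) = 1.342386; d = 1/u = 0.744942
p = (exp((r-q)*dt) - d) / (u - d) = 0.457316
Discount per step: exp(-r*dt) = 0.979545
Stock lattice S(k, i) with i counting down-moves:
  k=0: S(0,0) = 0.9500
  k=1: S(1,0) = 1.2753; S(1,1) = 0.7077
  k=2: S(2,0) = 1.7119; S(2,1) = 0.9500; S(2,2) = 0.5272
  k=3: S(3,0) = 2.2980; S(3,1) = 1.2753; S(3,2) = 0.7077; S(3,3) = 0.3927
Terminal payoffs V(N, i) = max(S_T - K, 0):
  V(3,0) = 1.398031; V(3,1) = 0.375267; V(3,2) = 0.000000; V(3,3) = 0.000000
Backward induction: V(k, i) = exp(-r*dt) * [p * V(k+1, i) + (1-p) * V(k+1, i+1)].
  V(2,0) = exp(-r*dt) * [p*1.398031 + (1-p)*0.375267] = 0.825750
  V(2,1) = exp(-r*dt) * [p*0.375267 + (1-p)*0.000000] = 0.168105
  V(2,2) = exp(-r*dt) * [p*0.000000 + (1-p)*0.000000] = 0.000000
  V(1,0) = exp(-r*dt) * [p*0.825750 + (1-p)*0.168105] = 0.459267
  V(1,1) = exp(-r*dt) * [p*0.168105 + (1-p)*0.000000] = 0.075305
  V(0,0) = exp(-r*dt) * [p*0.459267 + (1-p)*0.075305] = 0.245765


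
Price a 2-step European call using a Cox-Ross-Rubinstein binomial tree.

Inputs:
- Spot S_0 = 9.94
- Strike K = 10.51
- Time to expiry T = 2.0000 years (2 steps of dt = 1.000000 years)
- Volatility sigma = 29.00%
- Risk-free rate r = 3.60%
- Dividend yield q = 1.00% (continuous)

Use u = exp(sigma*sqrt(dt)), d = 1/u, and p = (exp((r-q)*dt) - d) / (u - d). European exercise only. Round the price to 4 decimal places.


dt = T/N = 1.000000
u = exp(sigma*sqrt(dt)) = 1.336427; d = 1/u = 0.748264
p = (exp((r-q)*dt) - d) / (u - d) = 0.472789
Discount per step: exp(-r*dt) = 0.964640
Stock lattice S(k, i) with i counting down-moves:
  k=0: S(0,0) = 9.9400
  k=1: S(1,0) = 13.2841; S(1,1) = 7.4377
  k=2: S(2,0) = 17.7532; S(2,1) = 9.9400; S(2,2) = 5.5654
Terminal payoffs V(N, i) = max(S_T - K, 0):
  V(2,0) = 7.243222; V(2,1) = 0.000000; V(2,2) = 0.000000
Backward induction: V(k, i) = exp(-r*dt) * [p * V(k+1, i) + (1-p) * V(k+1, i+1)].
  V(1,0) = exp(-r*dt) * [p*7.243222 + (1-p)*0.000000] = 3.303425
  V(1,1) = exp(-r*dt) * [p*0.000000 + (1-p)*0.000000] = 0.000000
  V(0,0) = exp(-r*dt) * [p*3.303425 + (1-p)*0.000000] = 1.506597

Answer: Price = V(0,0) = 1.5066


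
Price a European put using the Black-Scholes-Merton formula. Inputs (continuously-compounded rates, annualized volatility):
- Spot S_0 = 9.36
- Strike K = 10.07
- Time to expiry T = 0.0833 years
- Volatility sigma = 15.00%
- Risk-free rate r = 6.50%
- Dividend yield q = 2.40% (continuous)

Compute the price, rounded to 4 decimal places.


d1 = (ln(S/K) + (r - q + 0.5*sigma^2) * T) / (sigma * sqrt(T)) = -1.58833096
d2 = d1 - sigma * sqrt(T) = -1.63162357
exp(-rT) = 0.99460013; exp(-qT) = 0.99800280
P = K * exp(-rT) * N(-d2) - S_0 * exp(-qT) * N(-d1)
N(-d1) = 0.94389424; N(-d2) = 0.94862059
P = 10.0700 * 0.99460013 * 0.94862059 - 9.3600 * 0.99800280 * 0.94389424 = 0.6838

Answer: Price = 0.6838


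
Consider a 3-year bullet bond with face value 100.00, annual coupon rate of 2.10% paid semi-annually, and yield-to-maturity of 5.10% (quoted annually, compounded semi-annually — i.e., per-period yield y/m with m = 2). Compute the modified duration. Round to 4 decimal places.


Coupon per period c = face * coupon_rate / m = 1.050000
Periods per year m = 2; per-period yield y/m = 0.025500
Number of cashflows N = 6
Cashflows (t years, CF_t, discount factor 1/(1+y/m)^(m*t), PV):
  t = 0.5000: CF_t = 1.050000, DF = 0.975134, PV = 1.023891
  t = 1.0000: CF_t = 1.050000, DF = 0.950886, PV = 0.998431
  t = 1.5000: CF_t = 1.050000, DF = 0.927242, PV = 0.973604
  t = 2.0000: CF_t = 1.050000, DF = 0.904185, PV = 0.949394
  t = 2.5000: CF_t = 1.050000, DF = 0.881702, PV = 0.925787
  t = 3.0000: CF_t = 101.050000, DF = 0.859777, PV = 86.880504
Price P = sum_t PV_t = 91.751610
First compute Macaulay numerator sum_t t * PV_t:
  t * PV_t at t = 0.5000: 0.511945
  t * PV_t at t = 1.0000: 0.998431
  t * PV_t at t = 1.5000: 1.460406
  t * PV_t at t = 2.0000: 1.898789
  t * PV_t at t = 2.5000: 2.314467
  t * PV_t at t = 3.0000: 260.641511
Macaulay duration D = 267.825548 / 91.751610 = 2.919028
Modified duration = D / (1 + y/m) = 2.919028 / (1 + 0.025500) = 2.846444

Answer: Modified duration = 2.8464


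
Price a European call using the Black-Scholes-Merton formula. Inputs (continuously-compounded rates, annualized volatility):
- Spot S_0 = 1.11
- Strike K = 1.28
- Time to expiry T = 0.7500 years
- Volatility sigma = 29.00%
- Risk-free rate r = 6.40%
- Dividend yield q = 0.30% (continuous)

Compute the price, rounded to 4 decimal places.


Answer: Price = 0.0685

Derivation:
d1 = (ln(S/K) + (r - q + 0.5*sigma^2) * T) / (sigma * sqrt(T)) = -0.25965856
d2 = d1 - sigma * sqrt(T) = -0.51080592
exp(-rT) = 0.95313379; exp(-qT) = 0.99775253
C = S_0 * exp(-qT) * N(d1) - K * exp(-rT) * N(d2)
N(d1) = 0.39756358; N(d2) = 0.30474348
C = 1.1100 * 0.99775253 * 0.39756358 - 1.2800 * 0.95313379 * 0.30474348 = 0.0685


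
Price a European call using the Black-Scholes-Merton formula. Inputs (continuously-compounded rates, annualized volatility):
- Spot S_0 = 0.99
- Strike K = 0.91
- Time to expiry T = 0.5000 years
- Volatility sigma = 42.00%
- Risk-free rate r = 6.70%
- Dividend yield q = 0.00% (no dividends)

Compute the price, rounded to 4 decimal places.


Answer: Price = 0.1739

Derivation:
d1 = (ln(S/K) + (r - q + 0.5*sigma^2) * T) / (sigma * sqrt(T)) = 0.54501213
d2 = d1 - sigma * sqrt(T) = 0.24802728
exp(-rT) = 0.96705491; exp(-qT) = 1.00000000
C = S_0 * exp(-qT) * N(d1) - K * exp(-rT) * N(d2)
N(d1) = 0.70712741; N(d2) = 0.59794335
C = 0.9900 * 1.00000000 * 0.70712741 - 0.9100 * 0.96705491 * 0.59794335 = 0.1739


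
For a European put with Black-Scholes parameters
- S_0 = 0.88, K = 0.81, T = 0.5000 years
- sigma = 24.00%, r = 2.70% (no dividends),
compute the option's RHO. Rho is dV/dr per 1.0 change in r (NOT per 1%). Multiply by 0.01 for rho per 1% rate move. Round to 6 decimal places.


Answer: Rho = -0.125667

Derivation:
d1 = 0.6528225460; d2 = 0.4831169185
phi(d1) = 0.3223790759; exp(-qT) = 1.0000000000; exp(-rT) = 0.9865907163
N(-d2) = 0.3145063609
Rho = -K*T*exp(-rT)*N(-d2) = -0.8100 * 0.5000 * 0.9865907163 * 0.3145063609 = -0.125667


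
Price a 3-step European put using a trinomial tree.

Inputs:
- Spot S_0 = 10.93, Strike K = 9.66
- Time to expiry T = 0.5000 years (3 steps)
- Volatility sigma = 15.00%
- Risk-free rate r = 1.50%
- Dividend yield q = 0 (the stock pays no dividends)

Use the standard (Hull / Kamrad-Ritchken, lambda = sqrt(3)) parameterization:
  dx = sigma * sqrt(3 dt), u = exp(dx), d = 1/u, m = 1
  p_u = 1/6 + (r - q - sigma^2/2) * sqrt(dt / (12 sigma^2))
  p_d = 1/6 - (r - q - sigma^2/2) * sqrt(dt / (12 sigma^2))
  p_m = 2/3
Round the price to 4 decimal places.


Answer: Price = V(0,0) = 0.0510

Derivation:
dt = T/N = 0.166667; dx = sigma*sqrt(3*dt) = 0.106066
u = exp(dx) = 1.111895; d = 1/u = 0.899365
p_u = 0.169613, p_m = 0.666667, p_d = 0.163720
Discount per step: exp(-r*dt) = 0.997503
Stock lattice S(k, j) with j the centered position index:
  k=0: S(0,+0) = 10.9300
  k=1: S(1,-1) = 9.8301; S(1,+0) = 10.9300; S(1,+1) = 12.1530
  k=2: S(2,-2) = 8.8408; S(2,-1) = 9.8301; S(2,+0) = 10.9300; S(2,+1) = 12.1530; S(2,+2) = 13.5129
  k=3: S(3,-3) = 7.9511; S(3,-2) = 8.8408; S(3,-1) = 9.8301; S(3,+0) = 10.9300; S(3,+1) = 12.1530; S(3,+2) = 13.5129; S(3,+3) = 15.0249
Terminal payoffs V(N, j) = max(K - S_T, 0):
  V(3,-3) = 1.708876; V(3,-2) = 0.819183; V(3,-1) = 0.000000; V(3,+0) = 0.000000; V(3,+1) = 0.000000; V(3,+2) = 0.000000; V(3,+3) = 0.000000
Backward induction: V(k, j) = exp(-r*dt) * [p_u * V(k+1, j+1) + p_m * V(k+1, j) + p_d * V(k+1, j-1)]
  V(2,-2) = exp(-r*dt) * [p_u*0.000000 + p_m*0.819183 + p_d*1.708876] = 0.823838
  V(2,-1) = exp(-r*dt) * [p_u*0.000000 + p_m*0.000000 + p_d*0.819183] = 0.133782
  V(2,+0) = exp(-r*dt) * [p_u*0.000000 + p_m*0.000000 + p_d*0.000000] = 0.000000
  V(2,+1) = exp(-r*dt) * [p_u*0.000000 + p_m*0.000000 + p_d*0.000000] = 0.000000
  V(2,+2) = exp(-r*dt) * [p_u*0.000000 + p_m*0.000000 + p_d*0.000000] = 0.000000
  V(1,-1) = exp(-r*dt) * [p_u*0.000000 + p_m*0.133782 + p_d*0.823838] = 0.223508
  V(1,+0) = exp(-r*dt) * [p_u*0.000000 + p_m*0.000000 + p_d*0.133782] = 0.021848
  V(1,+1) = exp(-r*dt) * [p_u*0.000000 + p_m*0.000000 + p_d*0.000000] = 0.000000
  V(0,+0) = exp(-r*dt) * [p_u*0.000000 + p_m*0.021848 + p_d*0.223508] = 0.051030


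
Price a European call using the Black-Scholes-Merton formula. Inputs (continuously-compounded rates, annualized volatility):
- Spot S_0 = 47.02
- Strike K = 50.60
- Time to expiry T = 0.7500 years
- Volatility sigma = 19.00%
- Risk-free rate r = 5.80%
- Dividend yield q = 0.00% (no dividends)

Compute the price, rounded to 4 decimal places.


d1 = (ln(S/K) + (r - q + 0.5*sigma^2) * T) / (sigma * sqrt(T)) = -0.09931053
d2 = d1 - sigma * sqrt(T) = -0.26385535
exp(-rT) = 0.95743255; exp(-qT) = 1.00000000
C = S_0 * exp(-qT) * N(d1) - K * exp(-rT) * N(d2)
N(d1) = 0.46044586; N(d2) = 0.39594569
C = 47.0200 * 1.00000000 * 0.46044586 - 50.6000 * 0.95743255 * 0.39594569 = 2.4681

Answer: Price = 2.4681


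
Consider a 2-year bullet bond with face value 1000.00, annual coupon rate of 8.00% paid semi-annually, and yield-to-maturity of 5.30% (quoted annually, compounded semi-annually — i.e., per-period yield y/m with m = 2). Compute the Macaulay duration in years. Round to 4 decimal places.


Answer: Macaulay duration = 1.8906 years

Derivation:
Coupon per period c = face * coupon_rate / m = 40.000000
Periods per year m = 2; per-period yield y/m = 0.026500
Number of cashflows N = 4
Cashflows (t years, CF_t, discount factor 1/(1+y/m)^(m*t), PV):
  t = 0.5000: CF_t = 40.000000, DF = 0.974184, PV = 38.967365
  t = 1.0000: CF_t = 40.000000, DF = 0.949035, PV = 37.961388
  t = 1.5000: CF_t = 40.000000, DF = 0.924535, PV = 36.981381
  t = 2.0000: CF_t = 1040.000000, DF = 0.900667, PV = 936.693539
Price P = sum_t PV_t = 1050.603673
Macaulay numerator sum_t t * PV_t:
  t * PV_t at t = 0.5000: 19.483682
  t * PV_t at t = 1.0000: 37.961388
  t * PV_t at t = 1.5000: 55.472072
  t * PV_t at t = 2.0000: 1873.387077
Macaulay duration D = (sum_t t * PV_t) / P = 1986.304220 / 1050.603673 = 1.890631


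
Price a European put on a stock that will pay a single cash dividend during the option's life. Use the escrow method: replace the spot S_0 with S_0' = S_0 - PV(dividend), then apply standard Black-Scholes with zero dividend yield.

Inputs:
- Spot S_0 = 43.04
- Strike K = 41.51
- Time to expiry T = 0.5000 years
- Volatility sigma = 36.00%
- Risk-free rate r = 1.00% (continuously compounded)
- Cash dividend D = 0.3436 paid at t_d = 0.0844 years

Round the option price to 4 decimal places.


PV(D) = D * exp(-r * t_d) = 0.3436 * 0.99915636 = 0.34331012
S_0' = S_0 - PV(D) = 43.0400 - 0.34331012 = 42.69668988
d1 = (ln(S_0'/K) + (r + sigma^2/2)*T) / (sigma*sqrt(T)) = 0.25765021
d2 = d1 - sigma*sqrt(T) = 0.00309176
exp(-rT) = 0.99501248
N(-d1) = 0.39833844; N(-d2) = 0.49876657
P = K * exp(-rT) * N(-d2) - S_0' * N(-d1) = 41.5100 * 0.99501248 * 0.49876657 - 42.69668988 * 0.39833844 = 3.5928

Answer: Price = 3.5928


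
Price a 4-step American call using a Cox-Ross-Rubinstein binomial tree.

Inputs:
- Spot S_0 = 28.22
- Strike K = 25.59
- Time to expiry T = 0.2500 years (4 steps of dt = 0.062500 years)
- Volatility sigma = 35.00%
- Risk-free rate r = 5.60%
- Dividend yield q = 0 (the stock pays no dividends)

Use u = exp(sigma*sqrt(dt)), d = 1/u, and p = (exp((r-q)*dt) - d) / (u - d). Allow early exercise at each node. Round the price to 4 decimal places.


dt = T/N = 0.062500
u = exp(sigma*sqrt(dt)) = 1.091442; d = 1/u = 0.916219
p = (exp((r-q)*dt) - d) / (u - d) = 0.498148
Discount per step: exp(-r*dt) = 0.996506
Stock lattice S(k, i) with i counting down-moves:
  k=0: S(0,0) = 28.2200
  k=1: S(1,0) = 30.8005; S(1,1) = 25.8557
  k=2: S(2,0) = 33.6170; S(2,1) = 28.2200; S(2,2) = 23.6895
  k=3: S(3,0) = 36.6910; S(3,1) = 30.8005; S(3,2) = 25.8557; S(3,3) = 21.7047
  k=4: S(4,0) = 40.0461; S(4,1) = 33.6170; S(4,2) = 28.2200; S(4,3) = 23.6895; S(4,4) = 19.8863
Terminal payoffs V(N, i) = max(S_T - K, 0):
  V(4,0) = 14.456086; V(4,1) = 8.026968; V(4,2) = 2.630000; V(4,3) = 0.000000; V(4,4) = 0.000000
Backward induction: V(k, i) = exp(-r*dt) * [p * V(k+1, i) + (1-p) * V(k+1, i+1)]; then take max(V_cont, immediate exercise) for American.
  V(3,0) = exp(-r*dt) * [p*14.456086 + (1-p)*8.026968] = 11.190388; exercise = 11.100980; V(3,0) = max -> 11.190388
  V(3,1) = exp(-r*dt) * [p*8.026968 + (1-p)*2.630000] = 5.299909; exercise = 5.210501; V(3,1) = max -> 5.299909
  V(3,2) = exp(-r*dt) * [p*2.630000 + (1-p)*0.000000] = 1.305553; exercise = 0.265697; V(3,2) = max -> 1.305553
  V(3,3) = exp(-r*dt) * [p*0.000000 + (1-p)*0.000000] = 0.000000; exercise = 0.000000; V(3,3) = max -> 0.000000
  V(2,0) = exp(-r*dt) * [p*11.190388 + (1-p)*5.299909] = 8.205473; exercise = 8.026968; V(2,0) = max -> 8.205473
  V(2,1) = exp(-r*dt) * [p*5.299909 + (1-p)*1.305553] = 3.283822; exercise = 2.630000; V(2,1) = max -> 3.283822
  V(2,2) = exp(-r*dt) * [p*1.305553 + (1-p)*0.000000] = 0.648087; exercise = 0.000000; V(2,2) = max -> 0.648087
  V(1,0) = exp(-r*dt) * [p*8.205473 + (1-p)*3.283822] = 5.715495; exercise = 5.210501; V(1,0) = max -> 5.715495
  V(1,1) = exp(-r*dt) * [p*3.283822 + (1-p)*0.648087] = 1.954222; exercise = 0.265697; V(1,1) = max -> 1.954222
  V(0,0) = exp(-r*dt) * [p*5.715495 + (1-p)*1.954222] = 3.814520; exercise = 2.630000; V(0,0) = max -> 3.814520

Answer: Price = V(0,0) = 3.8145
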